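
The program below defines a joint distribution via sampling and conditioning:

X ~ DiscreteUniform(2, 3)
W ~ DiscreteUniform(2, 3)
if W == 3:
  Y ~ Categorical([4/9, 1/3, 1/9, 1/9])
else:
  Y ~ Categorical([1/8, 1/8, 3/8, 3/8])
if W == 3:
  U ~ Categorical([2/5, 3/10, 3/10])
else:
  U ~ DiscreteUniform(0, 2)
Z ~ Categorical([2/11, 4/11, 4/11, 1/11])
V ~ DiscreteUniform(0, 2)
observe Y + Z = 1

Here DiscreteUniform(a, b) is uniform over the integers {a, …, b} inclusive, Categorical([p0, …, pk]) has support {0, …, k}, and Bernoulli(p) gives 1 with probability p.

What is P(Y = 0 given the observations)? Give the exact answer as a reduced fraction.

Enumerate traces; 72 have nonzero weight after conditioning:
  (X=2, W=2, Y=0, U=0, Z=1, V=0) weight 1/792
  (X=2, W=2, Y=0, U=0, Z=1, V=1) weight 1/792
  (X=2, W=2, Y=0, U=0, Z=1, V=2) weight 1/792
  (X=2, W=2, Y=0, U=1, Z=1, V=0) weight 1/792
  (X=2, W=2, Y=0, U=1, Z=1, V=1) weight 1/792
  (X=2, W=2, Y=0, U=1, Z=1, V=2) weight 1/792
  (X=2, W=2, Y=0, U=2, Z=1, V=0) weight 1/792
  (X=2, W=2, Y=0, U=2, Z=1, V=1) weight 1/792
  (X=2, W=2, Y=1, U=0, Z=0, V=0) weight 1/1584
  … 63 more
Group by Y:
  weight(Y=0) = 41/396
  weight(Y=1) = 1/24
Total weight = 41/396 + 1/24 = 115/792
P(Y=0 | obs) = 41/396 / 115/792 = 82/115
P(Y=1 | obs) = 1/24 / 115/792 = 33/115

P(Y = 0 | obs) = 82/115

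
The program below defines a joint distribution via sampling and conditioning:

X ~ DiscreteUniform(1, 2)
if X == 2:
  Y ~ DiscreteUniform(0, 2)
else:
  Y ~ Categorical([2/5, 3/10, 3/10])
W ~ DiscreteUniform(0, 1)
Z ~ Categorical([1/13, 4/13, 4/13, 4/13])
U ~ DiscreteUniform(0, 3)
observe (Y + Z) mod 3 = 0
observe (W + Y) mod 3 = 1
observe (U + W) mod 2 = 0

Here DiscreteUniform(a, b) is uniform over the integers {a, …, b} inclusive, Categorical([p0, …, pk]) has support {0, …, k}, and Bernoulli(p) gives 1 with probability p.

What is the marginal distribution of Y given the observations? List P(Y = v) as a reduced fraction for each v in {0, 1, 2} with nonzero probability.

Enumerate traces; 12 have nonzero weight after conditioning:
  (X=1, Y=0, W=1, Z=0, U=1) weight 1/520
  (X=1, Y=0, W=1, Z=0, U=3) weight 1/520
  (X=1, Y=0, W=1, Z=3, U=1) weight 1/130
  (X=1, Y=0, W=1, Z=3, U=3) weight 1/130
  (X=1, Y=1, W=0, Z=2, U=0) weight 3/520
  (X=1, Y=1, W=0, Z=2, U=2) weight 3/520
  (X=2, Y=0, W=1, Z=0, U=1) weight 1/624
  (X=2, Y=0, W=1, Z=0, U=3) weight 1/624
  … 4 more
Group by Y:
  weight(Y=0) = 11/312
  weight(Y=1) = 19/780
Total weight = 11/312 + 19/780 = 31/520
P(Y=0 | obs) = 11/312 / 31/520 = 55/93
P(Y=1 | obs) = 19/780 / 31/520 = 38/93

P(Y=0) = 55/93, P(Y=1) = 38/93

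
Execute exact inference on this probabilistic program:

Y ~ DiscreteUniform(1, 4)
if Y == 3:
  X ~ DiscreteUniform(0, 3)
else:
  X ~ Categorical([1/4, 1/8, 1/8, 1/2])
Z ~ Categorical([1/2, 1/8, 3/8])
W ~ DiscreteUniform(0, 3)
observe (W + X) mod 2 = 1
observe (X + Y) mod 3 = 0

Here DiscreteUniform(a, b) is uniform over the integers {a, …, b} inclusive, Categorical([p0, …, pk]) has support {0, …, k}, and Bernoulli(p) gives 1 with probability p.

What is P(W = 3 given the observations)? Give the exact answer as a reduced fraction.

Enumerate traces; 30 have nonzero weight after conditioning:
  (Y=1, X=2, Z=0, W=1) weight 1/256
  (Y=1, X=2, Z=0, W=3) weight 1/256
  (Y=1, X=2, Z=1, W=1) weight 1/1024
  (Y=1, X=2, Z=1, W=3) weight 1/1024
  (Y=1, X=2, Z=2, W=1) weight 3/1024
  (Y=1, X=2, Z=2, W=3) weight 3/1024
  (Y=2, X=1, Z=0, W=0) weight 1/256
  (Y=2, X=1, Z=0, W=2) weight 1/256
  … 22 more
Group by W:
  weight(W=0) = 3/128
  weight(W=1) = 1/32
  weight(W=2) = 3/128
  weight(W=3) = 1/32
Total weight = 3/128 + 1/32 + 3/128 + 1/32 = 7/64
P(W=0 | obs) = 3/128 / 7/64 = 3/14
P(W=1 | obs) = 1/32 / 7/64 = 2/7
P(W=2 | obs) = 3/128 / 7/64 = 3/14
P(W=3 | obs) = 1/32 / 7/64 = 2/7

P(W = 3 | obs) = 2/7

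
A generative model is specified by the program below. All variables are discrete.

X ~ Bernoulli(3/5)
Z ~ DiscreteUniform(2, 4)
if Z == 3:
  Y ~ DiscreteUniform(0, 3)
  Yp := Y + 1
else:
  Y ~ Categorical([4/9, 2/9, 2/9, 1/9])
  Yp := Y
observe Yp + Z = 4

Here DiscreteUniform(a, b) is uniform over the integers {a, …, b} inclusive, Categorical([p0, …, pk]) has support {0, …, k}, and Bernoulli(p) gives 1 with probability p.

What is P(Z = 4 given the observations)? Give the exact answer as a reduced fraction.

P(Z = 4 | obs) = 16/33

Enumerate traces; 6 have nonzero weight after conditioning:
  (X=0, Z=2, Y=2) weight 4/135
  (X=0, Z=3, Y=0) weight 1/30
  (X=0, Z=4, Y=0) weight 8/135
  (X=1, Z=2, Y=2) weight 2/45
  (X=1, Z=3, Y=0) weight 1/20
  (X=1, Z=4, Y=0) weight 4/45
Group by Z:
  weight(Z=2) = 2/27
  weight(Z=3) = 1/12
  weight(Z=4) = 4/27
Total weight = 2/27 + 1/12 + 4/27 = 11/36
P(Z=2 | obs) = 2/27 / 11/36 = 8/33
P(Z=3 | obs) = 1/12 / 11/36 = 3/11
P(Z=4 | obs) = 4/27 / 11/36 = 16/33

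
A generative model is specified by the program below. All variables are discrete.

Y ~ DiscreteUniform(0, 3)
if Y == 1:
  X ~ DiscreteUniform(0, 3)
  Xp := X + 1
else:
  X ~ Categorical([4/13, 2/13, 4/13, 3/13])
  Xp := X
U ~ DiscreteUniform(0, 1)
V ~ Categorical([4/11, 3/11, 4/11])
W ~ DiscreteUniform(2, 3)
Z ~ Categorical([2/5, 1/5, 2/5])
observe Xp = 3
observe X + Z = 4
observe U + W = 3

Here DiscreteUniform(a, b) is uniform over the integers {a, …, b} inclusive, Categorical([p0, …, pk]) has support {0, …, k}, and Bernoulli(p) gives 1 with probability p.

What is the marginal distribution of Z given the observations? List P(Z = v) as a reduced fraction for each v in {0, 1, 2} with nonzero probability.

Enumerate traces; 24 have nonzero weight after conditioning:
  (Y=0, X=3, U=0, V=0, W=3, Z=1) weight 3/2860
  (Y=0, X=3, U=0, V=1, W=3, Z=1) weight 9/11440
  (Y=0, X=3, U=0, V=2, W=3, Z=1) weight 3/2860
  (Y=0, X=3, U=1, V=0, W=2, Z=1) weight 3/2860
  (Y=0, X=3, U=1, V=1, W=2, Z=1) weight 9/11440
  (Y=0, X=3, U=1, V=2, W=2, Z=1) weight 3/2860
  (Y=1, X=2, U=0, V=0, W=3, Z=2) weight 1/440
  (Y=1, X=2, U=0, V=1, W=3, Z=2) weight 3/1760
  … 16 more
Group by Z:
  weight(Z=1) = 9/520
  weight(Z=2) = 1/80
Total weight = 9/520 + 1/80 = 31/1040
P(Z=1 | obs) = 9/520 / 31/1040 = 18/31
P(Z=2 | obs) = 1/80 / 31/1040 = 13/31

P(Z=1) = 18/31, P(Z=2) = 13/31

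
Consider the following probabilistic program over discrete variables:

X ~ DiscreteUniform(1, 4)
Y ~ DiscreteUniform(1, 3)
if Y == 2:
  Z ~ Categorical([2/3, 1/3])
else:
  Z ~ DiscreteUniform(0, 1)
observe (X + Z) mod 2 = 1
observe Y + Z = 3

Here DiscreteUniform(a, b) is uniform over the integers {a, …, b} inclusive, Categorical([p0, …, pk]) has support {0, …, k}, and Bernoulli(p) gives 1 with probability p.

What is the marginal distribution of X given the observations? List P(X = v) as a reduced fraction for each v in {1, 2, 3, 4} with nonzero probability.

Enumerate traces; 4 have nonzero weight after conditioning:
  (X=1, Y=3, Z=0) weight 1/24
  (X=2, Y=2, Z=1) weight 1/36
  (X=3, Y=3, Z=0) weight 1/24
  (X=4, Y=2, Z=1) weight 1/36
Group by X:
  weight(X=1) = 1/24
  weight(X=2) = 1/36
  weight(X=3) = 1/24
  weight(X=4) = 1/36
Total weight = 1/24 + 1/36 + 1/24 + 1/36 = 5/36
P(X=1 | obs) = 1/24 / 5/36 = 3/10
P(X=2 | obs) = 1/36 / 5/36 = 1/5
P(X=3 | obs) = 1/24 / 5/36 = 3/10
P(X=4 | obs) = 1/36 / 5/36 = 1/5

P(X=1) = 3/10, P(X=2) = 1/5, P(X=3) = 3/10, P(X=4) = 1/5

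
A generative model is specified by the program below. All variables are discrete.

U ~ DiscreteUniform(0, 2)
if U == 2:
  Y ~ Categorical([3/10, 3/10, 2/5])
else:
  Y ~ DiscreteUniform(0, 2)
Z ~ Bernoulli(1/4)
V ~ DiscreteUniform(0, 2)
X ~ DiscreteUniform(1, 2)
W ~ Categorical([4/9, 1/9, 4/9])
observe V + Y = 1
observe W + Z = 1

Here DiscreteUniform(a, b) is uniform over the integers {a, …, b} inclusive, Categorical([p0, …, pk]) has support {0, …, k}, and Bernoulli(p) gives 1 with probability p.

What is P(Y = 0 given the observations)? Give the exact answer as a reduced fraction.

Enumerate traces; 24 have nonzero weight after conditioning:
  (U=0, Y=0, Z=0, V=1, X=1, W=1) weight 1/648
  (U=0, Y=0, Z=0, V=1, X=2, W=1) weight 1/648
  (U=0, Y=0, Z=1, V=1, X=1, W=0) weight 1/486
  (U=0, Y=0, Z=1, V=1, X=2, W=0) weight 1/486
  (U=0, Y=1, Z=0, V=0, X=1, W=1) weight 1/648
  (U=0, Y=1, Z=0, V=0, X=2, W=1) weight 1/648
  (U=0, Y=1, Z=1, V=0, X=1, W=0) weight 1/486
  (U=0, Y=1, Z=1, V=0, X=2, W=0) weight 1/486
  … 16 more
Group by Y:
  weight(Y=0) = 203/9720
  weight(Y=1) = 203/9720
Total weight = 203/9720 + 203/9720 = 203/4860
P(Y=0 | obs) = 203/9720 / 203/4860 = 1/2
P(Y=1 | obs) = 203/9720 / 203/4860 = 1/2

P(Y = 0 | obs) = 1/2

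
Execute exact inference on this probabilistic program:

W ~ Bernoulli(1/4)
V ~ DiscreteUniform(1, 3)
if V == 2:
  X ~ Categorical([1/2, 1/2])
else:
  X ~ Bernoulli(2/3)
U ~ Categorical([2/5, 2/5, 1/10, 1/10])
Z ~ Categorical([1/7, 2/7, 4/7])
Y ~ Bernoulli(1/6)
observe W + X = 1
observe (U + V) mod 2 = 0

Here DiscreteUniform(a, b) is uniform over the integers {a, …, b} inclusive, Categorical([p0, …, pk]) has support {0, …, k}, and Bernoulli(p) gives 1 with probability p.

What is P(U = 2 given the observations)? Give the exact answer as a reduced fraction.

Enumerate traces; 72 have nonzero weight after conditioning:
  (W=0, V=1, X=1, U=1, Z=0, Y=0) weight 1/126
  (W=0, V=1, X=1, U=1, Z=0, Y=1) weight 1/630
  (W=0, V=1, X=1, U=1, Z=1, Y=0) weight 1/63
  (W=0, V=1, X=1, U=1, Z=1, Y=1) weight 1/315
  (W=0, V=1, X=1, U=1, Z=2, Y=0) weight 2/63
  (W=0, V=1, X=1, U=1, Z=2, Y=1) weight 2/315
  (W=0, V=1, X=1, U=3, Z=0, Y=0) weight 1/504
  (W=0, V=1, X=1, U=3, Z=0, Y=1) weight 1/2520
  (W=0, V=2, X=1, U=0, Z=0, Y=0) weight 1/168
  (W=0, V=2, X=1, U=2, Z=0, Y=0) weight 1/672
  … 62 more
Group by U:
  weight(U=0) = 1/15
  weight(U=1) = 7/45
  weight(U=2) = 1/60
  weight(U=3) = 7/180
Total weight = 1/15 + 7/45 + 1/60 + 7/180 = 5/18
P(U=0 | obs) = 1/15 / 5/18 = 6/25
P(U=1 | obs) = 7/45 / 5/18 = 14/25
P(U=2 | obs) = 1/60 / 5/18 = 3/50
P(U=3 | obs) = 7/180 / 5/18 = 7/50

P(U = 2 | obs) = 3/50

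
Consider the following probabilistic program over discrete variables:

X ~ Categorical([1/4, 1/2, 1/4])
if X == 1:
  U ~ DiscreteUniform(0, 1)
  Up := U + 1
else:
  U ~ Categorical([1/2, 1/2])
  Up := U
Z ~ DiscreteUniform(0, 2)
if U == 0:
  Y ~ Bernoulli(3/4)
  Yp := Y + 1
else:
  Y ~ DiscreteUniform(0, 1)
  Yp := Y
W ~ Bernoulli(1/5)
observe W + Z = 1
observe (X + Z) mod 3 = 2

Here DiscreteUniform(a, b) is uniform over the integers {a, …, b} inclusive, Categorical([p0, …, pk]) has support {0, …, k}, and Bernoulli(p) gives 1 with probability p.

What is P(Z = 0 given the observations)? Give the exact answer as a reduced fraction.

P(Z = 0 | obs) = 1/9

Enumerate traces; 8 have nonzero weight after conditioning:
  (X=1, U=0, Z=1, Y=0, W=0) weight 1/60
  (X=1, U=0, Z=1, Y=1, W=0) weight 1/20
  (X=1, U=1, Z=1, Y=0, W=0) weight 1/30
  (X=1, U=1, Z=1, Y=1, W=0) weight 1/30
  (X=2, U=0, Z=0, Y=0, W=1) weight 1/480
  (X=2, U=0, Z=0, Y=1, W=1) weight 1/160
  (X=2, U=1, Z=0, Y=0, W=1) weight 1/240
  (X=2, U=1, Z=0, Y=1, W=1) weight 1/240
Group by Z:
  weight(Z=0) = 1/60
  weight(Z=1) = 2/15
Total weight = 1/60 + 2/15 = 3/20
P(Z=0 | obs) = 1/60 / 3/20 = 1/9
P(Z=1 | obs) = 2/15 / 3/20 = 8/9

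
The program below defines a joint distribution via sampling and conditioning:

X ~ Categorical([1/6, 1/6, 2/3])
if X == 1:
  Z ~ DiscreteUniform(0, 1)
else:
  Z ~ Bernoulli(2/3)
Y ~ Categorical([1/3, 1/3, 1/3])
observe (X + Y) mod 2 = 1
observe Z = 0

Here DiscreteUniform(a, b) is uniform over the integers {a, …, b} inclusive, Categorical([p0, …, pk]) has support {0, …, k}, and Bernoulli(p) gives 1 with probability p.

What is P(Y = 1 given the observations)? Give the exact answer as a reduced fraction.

P(Y = 1 | obs) = 5/8

Enumerate traces; 4 have nonzero weight after conditioning:
  (X=0, Z=0, Y=1) weight 1/54
  (X=1, Z=0, Y=0) weight 1/36
  (X=1, Z=0, Y=2) weight 1/36
  (X=2, Z=0, Y=1) weight 2/27
Group by Y:
  weight(Y=0) = 1/36
  weight(Y=1) = 5/54
  weight(Y=2) = 1/36
Total weight = 1/36 + 5/54 + 1/36 = 4/27
P(Y=0 | obs) = 1/36 / 4/27 = 3/16
P(Y=1 | obs) = 5/54 / 4/27 = 5/8
P(Y=2 | obs) = 1/36 / 4/27 = 3/16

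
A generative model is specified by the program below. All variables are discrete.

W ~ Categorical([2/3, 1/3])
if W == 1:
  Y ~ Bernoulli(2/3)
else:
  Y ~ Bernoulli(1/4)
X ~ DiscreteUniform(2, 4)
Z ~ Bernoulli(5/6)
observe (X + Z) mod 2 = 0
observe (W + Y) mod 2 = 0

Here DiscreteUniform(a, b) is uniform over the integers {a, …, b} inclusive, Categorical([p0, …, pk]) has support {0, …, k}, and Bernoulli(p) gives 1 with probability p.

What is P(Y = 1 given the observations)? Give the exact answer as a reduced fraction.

Enumerate traces; 6 have nonzero weight after conditioning:
  (W=0, Y=0, X=2, Z=0) weight 1/36
  (W=0, Y=0, X=3, Z=1) weight 5/36
  (W=0, Y=0, X=4, Z=0) weight 1/36
  (W=1, Y=1, X=2, Z=0) weight 1/81
  (W=1, Y=1, X=3, Z=1) weight 5/81
  (W=1, Y=1, X=4, Z=0) weight 1/81
Group by Y:
  weight(Y=0) = 7/36
  weight(Y=1) = 7/81
Total weight = 7/36 + 7/81 = 91/324
P(Y=0 | obs) = 7/36 / 91/324 = 9/13
P(Y=1 | obs) = 7/81 / 91/324 = 4/13

P(Y = 1 | obs) = 4/13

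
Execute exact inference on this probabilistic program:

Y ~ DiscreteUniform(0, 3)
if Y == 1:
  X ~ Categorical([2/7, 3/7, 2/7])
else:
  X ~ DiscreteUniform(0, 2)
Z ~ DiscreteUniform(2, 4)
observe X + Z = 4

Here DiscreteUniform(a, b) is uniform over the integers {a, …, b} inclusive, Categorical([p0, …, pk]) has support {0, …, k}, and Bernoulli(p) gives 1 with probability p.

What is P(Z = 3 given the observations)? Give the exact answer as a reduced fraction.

P(Z = 3 | obs) = 5/14

Enumerate traces; 12 have nonzero weight after conditioning:
  (Y=0, X=0, Z=4) weight 1/36
  (Y=0, X=1, Z=3) weight 1/36
  (Y=0, X=2, Z=2) weight 1/36
  (Y=1, X=0, Z=4) weight 1/42
  (Y=1, X=1, Z=3) weight 1/28
  (Y=1, X=2, Z=2) weight 1/42
  (Y=2, X=0, Z=4) weight 1/36
  (Y=2, X=1, Z=3) weight 1/36
  … 4 more
Group by Z:
  weight(Z=2) = 3/28
  weight(Z=3) = 5/42
  weight(Z=4) = 3/28
Total weight = 3/28 + 5/42 + 3/28 = 1/3
P(Z=2 | obs) = 3/28 / 1/3 = 9/28
P(Z=3 | obs) = 5/42 / 1/3 = 5/14
P(Z=4 | obs) = 3/28 / 1/3 = 9/28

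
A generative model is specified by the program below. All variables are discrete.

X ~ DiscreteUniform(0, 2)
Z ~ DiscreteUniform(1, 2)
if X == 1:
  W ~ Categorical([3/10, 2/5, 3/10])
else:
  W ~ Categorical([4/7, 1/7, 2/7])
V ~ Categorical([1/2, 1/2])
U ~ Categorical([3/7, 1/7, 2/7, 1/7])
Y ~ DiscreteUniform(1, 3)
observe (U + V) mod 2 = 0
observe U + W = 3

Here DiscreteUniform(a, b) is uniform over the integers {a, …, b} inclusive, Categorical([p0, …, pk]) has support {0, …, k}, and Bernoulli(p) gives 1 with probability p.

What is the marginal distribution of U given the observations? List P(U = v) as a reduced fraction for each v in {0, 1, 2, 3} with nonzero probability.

Enumerate traces; 54 have nonzero weight after conditioning:
  (X=0, Z=1, W=0, V=1, U=3, Y=1) weight 1/441
  (X=0, Z=1, W=0, V=1, U=3, Y=2) weight 1/441
  (X=0, Z=1, W=0, V=1, U=3, Y=3) weight 1/441
  (X=0, Z=1, W=1, V=0, U=2, Y=1) weight 1/882
  (X=0, Z=1, W=1, V=0, U=2, Y=2) weight 1/882
  (X=0, Z=1, W=1, V=0, U=2, Y=3) weight 1/882
  (X=0, Z=1, W=2, V=1, U=1, Y=1) weight 1/882
  (X=0, Z=1, W=2, V=1, U=1, Y=2) weight 1/882
  … 46 more
Group by U:
  weight(U=1) = 61/2940
  weight(U=2) = 8/245
  weight(U=3) = 101/2940
Total weight = 61/2940 + 8/245 + 101/2940 = 43/490
P(U=1 | obs) = 61/2940 / 43/490 = 61/258
P(U=2 | obs) = 8/245 / 43/490 = 16/43
P(U=3 | obs) = 101/2940 / 43/490 = 101/258

P(U=1) = 61/258, P(U=2) = 16/43, P(U=3) = 101/258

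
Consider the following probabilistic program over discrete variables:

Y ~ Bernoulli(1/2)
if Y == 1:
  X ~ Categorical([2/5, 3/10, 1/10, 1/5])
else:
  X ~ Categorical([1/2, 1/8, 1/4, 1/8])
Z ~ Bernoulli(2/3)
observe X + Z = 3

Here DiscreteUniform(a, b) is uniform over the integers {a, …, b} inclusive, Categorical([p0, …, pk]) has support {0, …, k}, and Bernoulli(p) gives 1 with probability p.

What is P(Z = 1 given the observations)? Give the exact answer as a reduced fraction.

Enumerate traces; 4 have nonzero weight after conditioning:
  (Y=0, X=2, Z=1) weight 1/12
  (Y=0, X=3, Z=0) weight 1/48
  (Y=1, X=2, Z=1) weight 1/30
  (Y=1, X=3, Z=0) weight 1/30
Group by Z:
  weight(Z=0) = 13/240
  weight(Z=1) = 7/60
Total weight = 13/240 + 7/60 = 41/240
P(Z=0 | obs) = 13/240 / 41/240 = 13/41
P(Z=1 | obs) = 7/60 / 41/240 = 28/41

P(Z = 1 | obs) = 28/41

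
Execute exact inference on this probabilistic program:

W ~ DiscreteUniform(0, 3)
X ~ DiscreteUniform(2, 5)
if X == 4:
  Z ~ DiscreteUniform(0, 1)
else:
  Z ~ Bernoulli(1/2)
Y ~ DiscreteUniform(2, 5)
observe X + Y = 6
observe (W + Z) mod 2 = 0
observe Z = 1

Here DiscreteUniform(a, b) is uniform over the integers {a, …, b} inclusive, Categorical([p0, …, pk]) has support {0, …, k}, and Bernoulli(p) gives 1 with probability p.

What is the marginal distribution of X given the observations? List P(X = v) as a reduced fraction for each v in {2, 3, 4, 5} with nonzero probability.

P(X=2) = 1/3, P(X=3) = 1/3, P(X=4) = 1/3

Enumerate traces; 6 have nonzero weight after conditioning:
  (W=1, X=2, Z=1, Y=4) weight 1/128
  (W=1, X=3, Z=1, Y=3) weight 1/128
  (W=1, X=4, Z=1, Y=2) weight 1/128
  (W=3, X=2, Z=1, Y=4) weight 1/128
  (W=3, X=3, Z=1, Y=3) weight 1/128
  (W=3, X=4, Z=1, Y=2) weight 1/128
Group by X:
  weight(X=2) = 1/64
  weight(X=3) = 1/64
  weight(X=4) = 1/64
Total weight = 1/64 + 1/64 + 1/64 = 3/64
P(X=2 | obs) = 1/64 / 3/64 = 1/3
P(X=3 | obs) = 1/64 / 3/64 = 1/3
P(X=4 | obs) = 1/64 / 3/64 = 1/3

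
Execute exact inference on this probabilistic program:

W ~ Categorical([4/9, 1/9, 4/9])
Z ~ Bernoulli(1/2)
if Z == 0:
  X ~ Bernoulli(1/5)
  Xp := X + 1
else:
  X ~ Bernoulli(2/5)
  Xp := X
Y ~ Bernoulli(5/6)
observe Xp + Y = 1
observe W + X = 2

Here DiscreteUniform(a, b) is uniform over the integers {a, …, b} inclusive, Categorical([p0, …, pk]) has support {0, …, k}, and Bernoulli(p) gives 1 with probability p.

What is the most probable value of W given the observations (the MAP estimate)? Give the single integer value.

argmax_v P(W = v | obs) = 2

Enumerate traces; 3 have nonzero weight after conditioning:
  (W=1, Z=1, X=1, Y=0) weight 1/270
  (W=2, Z=0, X=0, Y=0) weight 4/135
  (W=2, Z=1, X=0, Y=1) weight 1/9
Group by W:
  weight(W=1) = 1/270
  weight(W=2) = 19/135
Total weight = 1/270 + 19/135 = 13/90
P(W=1 | obs) = 1/270 / 13/90 = 1/39
P(W=2 | obs) = 19/135 / 13/90 = 38/39
argmax = 2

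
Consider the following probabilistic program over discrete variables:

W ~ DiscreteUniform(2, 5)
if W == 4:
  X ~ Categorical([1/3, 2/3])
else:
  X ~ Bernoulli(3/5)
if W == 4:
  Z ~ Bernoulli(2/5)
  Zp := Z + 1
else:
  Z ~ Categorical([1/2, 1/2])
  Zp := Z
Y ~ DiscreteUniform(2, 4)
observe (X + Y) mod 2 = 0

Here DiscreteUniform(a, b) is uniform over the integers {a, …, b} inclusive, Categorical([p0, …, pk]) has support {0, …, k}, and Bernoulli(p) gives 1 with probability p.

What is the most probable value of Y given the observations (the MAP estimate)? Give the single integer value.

Enumerate traces; 24 have nonzero weight after conditioning:
  (W=2, X=0, Z=0, Y=2) weight 1/60
  (W=2, X=0, Z=0, Y=4) weight 1/60
  (W=2, X=0, Z=1, Y=2) weight 1/60
  (W=2, X=0, Z=1, Y=4) weight 1/60
  (W=2, X=1, Z=0, Y=3) weight 1/40
  (W=2, X=1, Z=1, Y=3) weight 1/40
  (W=3, X=0, Z=0, Y=2) weight 1/60
  (W=3, X=0, Z=0, Y=4) weight 1/60
  … 16 more
Group by Y:
  weight(Y=2) = 23/180
  weight(Y=3) = 37/180
  weight(Y=4) = 23/180
Total weight = 23/180 + 37/180 + 23/180 = 83/180
P(Y=2 | obs) = 23/180 / 83/180 = 23/83
P(Y=3 | obs) = 37/180 / 83/180 = 37/83
P(Y=4 | obs) = 23/180 / 83/180 = 23/83
argmax = 3

argmax_v P(Y = v | obs) = 3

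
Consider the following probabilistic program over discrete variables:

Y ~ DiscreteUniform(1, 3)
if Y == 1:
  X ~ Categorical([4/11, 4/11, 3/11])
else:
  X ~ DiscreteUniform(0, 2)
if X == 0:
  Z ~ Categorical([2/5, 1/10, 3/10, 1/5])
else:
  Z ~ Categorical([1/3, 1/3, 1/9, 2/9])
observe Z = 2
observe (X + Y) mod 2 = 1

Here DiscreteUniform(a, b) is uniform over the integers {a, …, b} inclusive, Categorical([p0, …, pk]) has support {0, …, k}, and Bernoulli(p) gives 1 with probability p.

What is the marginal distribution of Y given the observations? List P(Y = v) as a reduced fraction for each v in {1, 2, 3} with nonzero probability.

P(Y=1) = 414/931, P(Y=2) = 110/931, P(Y=3) = 407/931

Enumerate traces; 5 have nonzero weight after conditioning:
  (Y=1, X=0, Z=2) weight 2/55
  (Y=1, X=2, Z=2) weight 1/99
  (Y=2, X=1, Z=2) weight 1/81
  (Y=3, X=0, Z=2) weight 1/30
  (Y=3, X=2, Z=2) weight 1/81
Group by Y:
  weight(Y=1) = 23/495
  weight(Y=2) = 1/81
  weight(Y=3) = 37/810
Total weight = 23/495 + 1/81 + 37/810 = 931/8910
P(Y=1 | obs) = 23/495 / 931/8910 = 414/931
P(Y=2 | obs) = 1/81 / 931/8910 = 110/931
P(Y=3 | obs) = 37/810 / 931/8910 = 407/931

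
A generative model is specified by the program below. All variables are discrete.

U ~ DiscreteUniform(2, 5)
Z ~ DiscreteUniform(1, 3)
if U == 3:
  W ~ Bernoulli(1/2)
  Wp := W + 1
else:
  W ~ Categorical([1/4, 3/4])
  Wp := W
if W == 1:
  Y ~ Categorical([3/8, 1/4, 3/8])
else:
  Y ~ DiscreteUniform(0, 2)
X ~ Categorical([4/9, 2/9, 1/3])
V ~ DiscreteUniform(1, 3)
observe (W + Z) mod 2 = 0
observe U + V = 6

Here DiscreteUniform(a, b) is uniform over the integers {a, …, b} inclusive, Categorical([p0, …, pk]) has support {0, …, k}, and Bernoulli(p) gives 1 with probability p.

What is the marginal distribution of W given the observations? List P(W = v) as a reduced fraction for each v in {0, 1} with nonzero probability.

Enumerate traces; 81 have nonzero weight after conditioning:
  (U=3, Z=1, W=1, Y=0, X=0, V=3) weight 1/432
  (U=3, Z=1, W=1, Y=0, X=1, V=3) weight 1/864
  (U=3, Z=1, W=1, Y=0, X=2, V=3) weight 1/576
  (U=3, Z=1, W=1, Y=1, X=0, V=3) weight 1/648
  (U=3, Z=1, W=1, Y=1, X=1, V=3) weight 1/1296
  (U=3, Z=1, W=1, Y=1, X=2, V=3) weight 1/864
  (U=3, Z=1, W=1, Y=2, X=0, V=3) weight 1/432
  (U=3, Z=1, W=1, Y=2, X=1, V=3) weight 1/864
  (U=3, Z=2, W=0, Y=0, X=0, V=3) weight 1/486
  … 72 more
Group by W:
  weight(W=0) = 1/36
  weight(W=1) = 1/9
Total weight = 1/36 + 1/9 = 5/36
P(W=0 | obs) = 1/36 / 5/36 = 1/5
P(W=1 | obs) = 1/9 / 5/36 = 4/5

P(W=0) = 1/5, P(W=1) = 4/5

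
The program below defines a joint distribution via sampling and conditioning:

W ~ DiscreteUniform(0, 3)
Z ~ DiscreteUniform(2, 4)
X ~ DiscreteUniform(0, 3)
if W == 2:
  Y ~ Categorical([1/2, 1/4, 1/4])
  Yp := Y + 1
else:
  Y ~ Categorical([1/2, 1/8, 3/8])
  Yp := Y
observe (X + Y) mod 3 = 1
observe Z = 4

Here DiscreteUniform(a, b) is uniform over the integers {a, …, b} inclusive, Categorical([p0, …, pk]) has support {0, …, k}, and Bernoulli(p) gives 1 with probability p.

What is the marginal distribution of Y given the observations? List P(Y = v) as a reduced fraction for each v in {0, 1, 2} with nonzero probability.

P(Y=0) = 16/37, P(Y=1) = 10/37, P(Y=2) = 11/37

Enumerate traces; 16 have nonzero weight after conditioning:
  (W=0, Z=4, X=0, Y=1) weight 1/384
  (W=0, Z=4, X=1, Y=0) weight 1/96
  (W=0, Z=4, X=2, Y=2) weight 1/128
  (W=0, Z=4, X=3, Y=1) weight 1/384
  (W=1, Z=4, X=0, Y=1) weight 1/384
  (W=1, Z=4, X=1, Y=0) weight 1/96
  (W=1, Z=4, X=2, Y=2) weight 1/128
  (W=1, Z=4, X=3, Y=1) weight 1/384
  … 8 more
Group by Y:
  weight(Y=0) = 1/24
  weight(Y=1) = 5/192
  weight(Y=2) = 11/384
Total weight = 1/24 + 5/192 + 11/384 = 37/384
P(Y=0 | obs) = 1/24 / 37/384 = 16/37
P(Y=1 | obs) = 5/192 / 37/384 = 10/37
P(Y=2 | obs) = 11/384 / 37/384 = 11/37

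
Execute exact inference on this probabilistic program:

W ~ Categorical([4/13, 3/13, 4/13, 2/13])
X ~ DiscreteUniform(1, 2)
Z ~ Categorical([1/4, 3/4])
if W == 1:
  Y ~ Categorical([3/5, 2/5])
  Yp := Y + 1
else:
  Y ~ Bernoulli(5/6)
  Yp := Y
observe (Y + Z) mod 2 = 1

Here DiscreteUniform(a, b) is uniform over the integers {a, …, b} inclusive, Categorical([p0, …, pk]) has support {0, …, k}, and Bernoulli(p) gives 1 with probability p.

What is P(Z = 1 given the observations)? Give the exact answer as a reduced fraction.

P(Z = 1 | obs) = 12/23

Enumerate traces; 16 have nonzero weight after conditioning:
  (W=0, X=1, Z=0, Y=1) weight 5/156
  (W=0, X=1, Z=1, Y=0) weight 1/52
  (W=0, X=2, Z=0, Y=1) weight 5/156
  (W=0, X=2, Z=1, Y=0) weight 1/52
  (W=1, X=1, Z=0, Y=1) weight 3/260
  (W=1, X=1, Z=1, Y=0) weight 27/520
  (W=1, X=2, Z=0, Y=1) weight 3/260
  (W=1, X=2, Z=1, Y=0) weight 27/520
  … 8 more
Group by Z:
  weight(Z=0) = 11/60
  weight(Z=1) = 1/5
Total weight = 11/60 + 1/5 = 23/60
P(Z=0 | obs) = 11/60 / 23/60 = 11/23
P(Z=1 | obs) = 1/5 / 23/60 = 12/23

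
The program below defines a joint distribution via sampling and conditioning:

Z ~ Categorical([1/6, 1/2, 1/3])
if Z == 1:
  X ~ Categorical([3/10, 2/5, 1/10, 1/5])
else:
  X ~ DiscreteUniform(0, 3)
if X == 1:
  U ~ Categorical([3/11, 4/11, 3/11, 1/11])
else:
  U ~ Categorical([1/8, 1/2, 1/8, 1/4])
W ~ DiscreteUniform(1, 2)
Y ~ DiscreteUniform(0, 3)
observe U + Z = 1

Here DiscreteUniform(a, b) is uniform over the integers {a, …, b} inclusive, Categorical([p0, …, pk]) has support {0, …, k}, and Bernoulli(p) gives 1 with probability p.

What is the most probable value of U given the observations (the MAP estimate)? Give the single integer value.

Enumerate traces; 64 have nonzero weight after conditioning:
  (Z=0, X=0, U=1, W=1, Y=0) weight 1/384
  (Z=0, X=0, U=1, W=1, Y=1) weight 1/384
  (Z=0, X=0, U=1, W=1, Y=2) weight 1/384
  (Z=0, X=0, U=1, W=1, Y=3) weight 1/384
  (Z=0, X=0, U=1, W=2, Y=0) weight 1/384
  (Z=0, X=0, U=1, W=2, Y=1) weight 1/384
  (Z=0, X=0, U=1, W=2, Y=2) weight 1/384
  (Z=0, X=0, U=1, W=2, Y=3) weight 1/384
  (Z=1, X=0, U=0, W=1, Y=0) weight 3/1280
  … 55 more
Group by U:
  weight(U=0) = 81/880
  weight(U=1) = 41/528
Total weight = 81/880 + 41/528 = 28/165
P(U=0 | obs) = 81/880 / 28/165 = 243/448
P(U=1 | obs) = 41/528 / 28/165 = 205/448
argmax = 0

argmax_v P(U = v | obs) = 0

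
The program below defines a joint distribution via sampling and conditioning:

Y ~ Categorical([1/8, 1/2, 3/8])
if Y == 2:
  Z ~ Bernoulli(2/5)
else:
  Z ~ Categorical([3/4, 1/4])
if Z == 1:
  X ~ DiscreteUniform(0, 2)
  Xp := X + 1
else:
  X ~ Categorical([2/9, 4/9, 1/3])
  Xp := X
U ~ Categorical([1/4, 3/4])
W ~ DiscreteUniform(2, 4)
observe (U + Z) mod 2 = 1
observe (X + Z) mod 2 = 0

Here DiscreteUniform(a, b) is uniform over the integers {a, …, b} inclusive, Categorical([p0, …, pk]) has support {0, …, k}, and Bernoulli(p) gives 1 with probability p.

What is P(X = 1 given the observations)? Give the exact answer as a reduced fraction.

Enumerate traces; 27 have nonzero weight after conditioning:
  (Y=0, Z=0, X=0, U=1, W=2) weight 1/192
  (Y=0, Z=0, X=0, U=1, W=3) weight 1/192
  (Y=0, Z=0, X=0, U=1, W=4) weight 1/192
  (Y=0, Z=0, X=2, U=1, W=2) weight 1/128
  (Y=0, Z=0, X=2, U=1, W=3) weight 1/128
  (Y=0, Z=0, X=2, U=1, W=4) weight 1/128
  (Y=0, Z=1, X=1, U=0, W=2) weight 1/1152
  (Y=0, Z=1, X=1, U=0, W=3) weight 1/1152
  … 19 more
Group by X:
  weight(X=0) = 37/320
  weight(X=1) = 49/1920
  weight(X=2) = 111/640
Total weight = 37/320 + 49/1920 + 111/640 = 151/480
P(X=0 | obs) = 37/320 / 151/480 = 111/302
P(X=1 | obs) = 49/1920 / 151/480 = 49/604
P(X=2 | obs) = 111/640 / 151/480 = 333/604

P(X = 1 | obs) = 49/604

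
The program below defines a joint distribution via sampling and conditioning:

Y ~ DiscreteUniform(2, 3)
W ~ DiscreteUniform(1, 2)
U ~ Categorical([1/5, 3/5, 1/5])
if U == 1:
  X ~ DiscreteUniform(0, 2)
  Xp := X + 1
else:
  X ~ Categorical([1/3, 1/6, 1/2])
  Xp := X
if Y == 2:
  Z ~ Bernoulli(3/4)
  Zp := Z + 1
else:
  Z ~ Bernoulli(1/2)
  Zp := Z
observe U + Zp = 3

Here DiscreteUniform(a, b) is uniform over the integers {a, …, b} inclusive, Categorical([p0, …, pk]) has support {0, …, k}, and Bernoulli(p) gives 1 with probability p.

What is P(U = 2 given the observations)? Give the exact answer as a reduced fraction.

Enumerate traces; 18 have nonzero weight after conditioning:
  (Y=2, W=1, U=1, X=0, Z=1) weight 3/80
  (Y=2, W=1, U=1, X=1, Z=1) weight 3/80
  (Y=2, W=1, U=1, X=2, Z=1) weight 3/80
  (Y=2, W=1, U=2, X=0, Z=0) weight 1/240
  (Y=2, W=1, U=2, X=1, Z=0) weight 1/480
  (Y=2, W=1, U=2, X=2, Z=0) weight 1/160
  (Y=2, W=2, U=1, X=0, Z=1) weight 3/80
  (Y=2, W=2, U=1, X=1, Z=1) weight 3/80
  … 10 more
Group by U:
  weight(U=1) = 9/40
  weight(U=2) = 3/40
Total weight = 9/40 + 3/40 = 3/10
P(U=1 | obs) = 9/40 / 3/10 = 3/4
P(U=2 | obs) = 3/40 / 3/10 = 1/4

P(U = 2 | obs) = 1/4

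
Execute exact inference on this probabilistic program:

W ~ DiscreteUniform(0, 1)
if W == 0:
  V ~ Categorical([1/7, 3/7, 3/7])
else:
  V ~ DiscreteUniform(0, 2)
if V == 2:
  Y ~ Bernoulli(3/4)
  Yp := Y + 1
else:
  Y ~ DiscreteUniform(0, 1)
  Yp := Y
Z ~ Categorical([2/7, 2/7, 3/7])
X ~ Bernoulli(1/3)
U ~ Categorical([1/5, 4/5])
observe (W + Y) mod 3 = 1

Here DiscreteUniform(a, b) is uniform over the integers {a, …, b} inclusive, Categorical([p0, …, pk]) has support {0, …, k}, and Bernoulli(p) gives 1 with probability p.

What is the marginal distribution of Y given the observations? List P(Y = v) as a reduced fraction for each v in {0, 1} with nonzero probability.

Enumerate traces; 72 have nonzero weight after conditioning:
  (W=0, V=0, Y=1, Z=0, X=0, U=0) weight 1/735
  (W=0, V=0, Y=1, Z=0, X=0, U=1) weight 4/735
  (W=0, V=0, Y=1, Z=0, X=1, U=0) weight 1/1470
  (W=0, V=0, Y=1, Z=0, X=1, U=1) weight 2/735
  (W=0, V=0, Y=1, Z=1, X=0, U=0) weight 1/735
  (W=0, V=0, Y=1, Z=1, X=0, U=1) weight 4/735
  (W=0, V=0, Y=1, Z=1, X=1, U=0) weight 1/1470
  (W=0, V=0, Y=1, Z=1, X=1, U=1) weight 2/735
  (W=1, V=0, Y=0, Z=0, X=0, U=0) weight 1/315
  … 63 more
Group by Y:
  weight(Y=0) = 5/24
  weight(Y=1) = 17/56
Total weight = 5/24 + 17/56 = 43/84
P(Y=0 | obs) = 5/24 / 43/84 = 35/86
P(Y=1 | obs) = 17/56 / 43/84 = 51/86

P(Y=0) = 35/86, P(Y=1) = 51/86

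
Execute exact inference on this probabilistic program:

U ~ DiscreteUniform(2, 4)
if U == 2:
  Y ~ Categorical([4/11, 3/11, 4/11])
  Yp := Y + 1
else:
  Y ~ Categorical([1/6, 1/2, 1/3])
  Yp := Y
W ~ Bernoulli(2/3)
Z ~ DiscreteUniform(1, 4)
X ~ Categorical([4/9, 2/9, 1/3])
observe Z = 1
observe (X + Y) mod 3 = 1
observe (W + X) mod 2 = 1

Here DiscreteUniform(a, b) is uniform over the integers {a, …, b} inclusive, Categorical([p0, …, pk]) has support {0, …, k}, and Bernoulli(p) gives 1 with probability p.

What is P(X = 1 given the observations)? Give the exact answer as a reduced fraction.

Enumerate traces; 9 have nonzero weight after conditioning:
  (U=2, Y=0, W=0, Z=1, X=1) weight 2/891
  (U=2, Y=1, W=1, Z=1, X=0) weight 2/297
  (U=2, Y=2, W=1, Z=1, X=2) weight 2/297
  (U=3, Y=0, W=0, Z=1, X=1) weight 1/972
  (U=3, Y=1, W=1, Z=1, X=0) weight 1/81
  (U=3, Y=2, W=1, Z=1, X=2) weight 1/162
  (U=4, Y=0, W=0, Z=1, X=1) weight 1/972
  (U=4, Y=1, W=1, Z=1, X=0) weight 1/81
  … 1 more
Group by X:
  weight(X=0) = 28/891
  weight(X=1) = 23/5346
  weight(X=2) = 17/891
Total weight = 28/891 + 23/5346 + 17/891 = 293/5346
P(X=0 | obs) = 28/891 / 293/5346 = 168/293
P(X=1 | obs) = 23/5346 / 293/5346 = 23/293
P(X=2 | obs) = 17/891 / 293/5346 = 102/293

P(X = 1 | obs) = 23/293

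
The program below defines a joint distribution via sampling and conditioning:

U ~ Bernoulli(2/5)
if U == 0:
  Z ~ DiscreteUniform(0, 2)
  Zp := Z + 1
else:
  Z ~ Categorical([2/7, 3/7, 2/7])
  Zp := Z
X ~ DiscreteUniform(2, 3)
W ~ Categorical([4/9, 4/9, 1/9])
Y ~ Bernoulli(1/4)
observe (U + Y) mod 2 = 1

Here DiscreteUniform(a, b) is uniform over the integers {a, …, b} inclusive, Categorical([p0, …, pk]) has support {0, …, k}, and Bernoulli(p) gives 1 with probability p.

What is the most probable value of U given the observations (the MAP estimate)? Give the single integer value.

Enumerate traces; 36 have nonzero weight after conditioning:
  (U=0, Z=0, X=2, W=0, Y=1) weight 1/90
  (U=0, Z=0, X=2, W=1, Y=1) weight 1/90
  (U=0, Z=0, X=2, W=2, Y=1) weight 1/360
  (U=0, Z=0, X=3, W=0, Y=1) weight 1/90
  (U=0, Z=0, X=3, W=1, Y=1) weight 1/90
  (U=0, Z=0, X=3, W=2, Y=1) weight 1/360
  (U=0, Z=1, X=2, W=0, Y=1) weight 1/90
  (U=0, Z=1, X=2, W=1, Y=1) weight 1/90
  (U=1, Z=0, X=2, W=0, Y=0) weight 2/105
  … 27 more
Group by U:
  weight(U=0) = 3/20
  weight(U=1) = 3/10
Total weight = 3/20 + 3/10 = 9/20
P(U=0 | obs) = 3/20 / 9/20 = 1/3
P(U=1 | obs) = 3/10 / 9/20 = 2/3
argmax = 1

argmax_v P(U = v | obs) = 1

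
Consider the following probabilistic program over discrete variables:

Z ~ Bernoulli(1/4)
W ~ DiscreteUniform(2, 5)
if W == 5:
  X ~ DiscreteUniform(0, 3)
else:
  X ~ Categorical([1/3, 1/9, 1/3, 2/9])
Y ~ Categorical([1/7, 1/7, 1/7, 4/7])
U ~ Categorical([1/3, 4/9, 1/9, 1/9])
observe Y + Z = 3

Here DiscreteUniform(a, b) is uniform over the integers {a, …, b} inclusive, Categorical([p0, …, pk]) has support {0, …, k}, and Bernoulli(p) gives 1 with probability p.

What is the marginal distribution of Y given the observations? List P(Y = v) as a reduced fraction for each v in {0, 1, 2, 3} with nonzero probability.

Enumerate traces; 128 have nonzero weight after conditioning:
  (Z=0, W=2, X=0, Y=3, U=0) weight 1/84
  (Z=0, W=2, X=0, Y=3, U=1) weight 1/63
  (Z=0, W=2, X=0, Y=3, U=2) weight 1/252
  (Z=0, W=2, X=0, Y=3, U=3) weight 1/252
  (Z=0, W=2, X=1, Y=3, U=0) weight 1/252
  (Z=0, W=2, X=1, Y=3, U=1) weight 1/189
  (Z=0, W=2, X=1, Y=3, U=2) weight 1/756
  (Z=0, W=2, X=1, Y=3, U=3) weight 1/756
  (Z=1, W=2, X=0, Y=2, U=0) weight 1/1008
  … 119 more
Group by Y:
  weight(Y=2) = 1/28
  weight(Y=3) = 3/7
Total weight = 1/28 + 3/7 = 13/28
P(Y=2 | obs) = 1/28 / 13/28 = 1/13
P(Y=3 | obs) = 3/7 / 13/28 = 12/13

P(Y=2) = 1/13, P(Y=3) = 12/13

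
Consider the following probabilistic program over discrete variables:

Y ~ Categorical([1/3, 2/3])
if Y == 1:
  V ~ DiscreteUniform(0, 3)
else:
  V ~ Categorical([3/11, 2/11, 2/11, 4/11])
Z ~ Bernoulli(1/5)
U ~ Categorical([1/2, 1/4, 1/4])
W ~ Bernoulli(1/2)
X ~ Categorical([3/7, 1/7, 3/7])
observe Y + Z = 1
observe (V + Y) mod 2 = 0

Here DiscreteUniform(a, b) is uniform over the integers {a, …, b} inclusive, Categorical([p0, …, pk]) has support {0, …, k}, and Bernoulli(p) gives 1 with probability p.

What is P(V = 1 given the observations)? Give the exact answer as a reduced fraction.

Enumerate traces; 72 have nonzero weight after conditioning:
  (Y=0, V=0, Z=1, U=0, W=0, X=0) weight 3/1540
  (Y=0, V=0, Z=1, U=0, W=0, X=1) weight 1/1540
  (Y=0, V=0, Z=1, U=0, W=0, X=2) weight 3/1540
  (Y=0, V=0, Z=1, U=0, W=1, X=0) weight 3/1540
  (Y=0, V=0, Z=1, U=0, W=1, X=1) weight 1/1540
  (Y=0, V=0, Z=1, U=0, W=1, X=2) weight 3/1540
  (Y=0, V=0, Z=1, U=1, W=0, X=0) weight 3/3080
  (Y=0, V=0, Z=1, U=1, W=0, X=1) weight 1/3080
  (Y=0, V=2, Z=1, U=0, W=0, X=0) weight 1/770
  (Y=1, V=1, Z=0, U=0, W=0, X=0) weight 1/70
  … 62 more
Group by V:
  weight(V=0) = 1/55
  weight(V=1) = 2/15
  weight(V=2) = 2/165
  weight(V=3) = 2/15
Total weight = 1/55 + 2/15 + 2/165 + 2/15 = 49/165
P(V=0 | obs) = 1/55 / 49/165 = 3/49
P(V=1 | obs) = 2/15 / 49/165 = 22/49
P(V=2 | obs) = 2/165 / 49/165 = 2/49
P(V=3 | obs) = 2/15 / 49/165 = 22/49

P(V = 1 | obs) = 22/49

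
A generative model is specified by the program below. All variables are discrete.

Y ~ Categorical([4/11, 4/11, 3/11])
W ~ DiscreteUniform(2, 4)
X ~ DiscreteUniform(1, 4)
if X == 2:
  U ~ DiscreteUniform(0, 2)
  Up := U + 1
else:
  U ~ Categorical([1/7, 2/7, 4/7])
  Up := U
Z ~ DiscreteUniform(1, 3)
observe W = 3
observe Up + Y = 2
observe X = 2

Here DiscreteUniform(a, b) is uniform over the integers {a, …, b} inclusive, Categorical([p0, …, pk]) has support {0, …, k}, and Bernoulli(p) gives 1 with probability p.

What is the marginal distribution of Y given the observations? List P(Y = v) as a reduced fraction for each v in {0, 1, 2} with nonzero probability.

Enumerate traces; 6 have nonzero weight after conditioning:
  (Y=0, W=3, X=2, U=1, Z=1) weight 1/297
  (Y=0, W=3, X=2, U=1, Z=2) weight 1/297
  (Y=0, W=3, X=2, U=1, Z=3) weight 1/297
  (Y=1, W=3, X=2, U=0, Z=1) weight 1/297
  (Y=1, W=3, X=2, U=0, Z=2) weight 1/297
  (Y=1, W=3, X=2, U=0, Z=3) weight 1/297
Group by Y:
  weight(Y=0) = 1/99
  weight(Y=1) = 1/99
Total weight = 1/99 + 1/99 = 2/99
P(Y=0 | obs) = 1/99 / 2/99 = 1/2
P(Y=1 | obs) = 1/99 / 2/99 = 1/2

P(Y=0) = 1/2, P(Y=1) = 1/2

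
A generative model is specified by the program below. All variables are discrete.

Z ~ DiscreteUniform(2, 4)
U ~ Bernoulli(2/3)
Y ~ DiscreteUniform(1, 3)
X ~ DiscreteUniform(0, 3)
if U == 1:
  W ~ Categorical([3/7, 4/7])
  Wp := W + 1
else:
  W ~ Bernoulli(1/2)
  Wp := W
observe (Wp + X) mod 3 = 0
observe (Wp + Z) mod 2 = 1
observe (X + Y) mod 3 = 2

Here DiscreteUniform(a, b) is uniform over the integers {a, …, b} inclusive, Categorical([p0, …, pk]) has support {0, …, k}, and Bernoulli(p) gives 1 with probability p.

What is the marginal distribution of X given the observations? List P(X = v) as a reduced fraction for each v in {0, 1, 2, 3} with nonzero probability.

P(X=0) = 7/68, P(X=1) = 4/17, P(X=2) = 19/34, P(X=3) = 7/68

Enumerate traces; 7 have nonzero weight after conditioning:
  (Z=2, U=0, Y=3, X=2, W=1) weight 1/216
  (Z=2, U=1, Y=3, X=2, W=0) weight 1/126
  (Z=3, U=0, Y=2, X=0, W=0) weight 1/216
  (Z=3, U=0, Y=2, X=3, W=0) weight 1/216
  (Z=3, U=1, Y=1, X=1, W=1) weight 2/189
  (Z=4, U=0, Y=3, X=2, W=1) weight 1/216
  (Z=4, U=1, Y=3, X=2, W=0) weight 1/126
Group by X:
  weight(X=0) = 1/216
  weight(X=1) = 2/189
  weight(X=2) = 19/756
  weight(X=3) = 1/216
Total weight = 1/216 + 2/189 + 19/756 + 1/216 = 17/378
P(X=0 | obs) = 1/216 / 17/378 = 7/68
P(X=1 | obs) = 2/189 / 17/378 = 4/17
P(X=2 | obs) = 19/756 / 17/378 = 19/34
P(X=3 | obs) = 1/216 / 17/378 = 7/68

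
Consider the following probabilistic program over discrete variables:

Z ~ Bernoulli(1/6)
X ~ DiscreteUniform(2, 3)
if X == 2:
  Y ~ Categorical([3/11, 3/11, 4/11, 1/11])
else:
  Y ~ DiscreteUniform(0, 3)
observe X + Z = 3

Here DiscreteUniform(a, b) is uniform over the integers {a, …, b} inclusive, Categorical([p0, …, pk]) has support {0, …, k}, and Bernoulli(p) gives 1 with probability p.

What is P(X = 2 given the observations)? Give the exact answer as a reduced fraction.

Enumerate traces; 8 have nonzero weight after conditioning:
  (Z=0, X=3, Y=0) weight 5/48
  (Z=0, X=3, Y=1) weight 5/48
  (Z=0, X=3, Y=2) weight 5/48
  (Z=0, X=3, Y=3) weight 5/48
  (Z=1, X=2, Y=0) weight 1/44
  (Z=1, X=2, Y=1) weight 1/44
  (Z=1, X=2, Y=2) weight 1/33
  (Z=1, X=2, Y=3) weight 1/132
Group by X:
  weight(X=2) = 1/12
  weight(X=3) = 5/12
Total weight = 1/12 + 5/12 = 1/2
P(X=2 | obs) = 1/12 / 1/2 = 1/6
P(X=3 | obs) = 5/12 / 1/2 = 5/6

P(X = 2 | obs) = 1/6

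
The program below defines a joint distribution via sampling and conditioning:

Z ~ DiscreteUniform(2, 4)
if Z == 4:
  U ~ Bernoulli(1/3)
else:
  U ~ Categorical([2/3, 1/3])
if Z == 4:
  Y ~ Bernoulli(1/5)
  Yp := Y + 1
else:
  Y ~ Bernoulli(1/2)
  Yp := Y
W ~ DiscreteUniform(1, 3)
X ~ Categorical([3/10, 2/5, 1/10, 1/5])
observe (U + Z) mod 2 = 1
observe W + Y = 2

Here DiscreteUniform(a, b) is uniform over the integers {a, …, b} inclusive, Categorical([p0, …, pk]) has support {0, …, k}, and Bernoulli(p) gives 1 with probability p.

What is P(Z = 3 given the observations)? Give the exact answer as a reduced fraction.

P(Z = 3 | obs) = 1/2

Enumerate traces; 24 have nonzero weight after conditioning:
  (Z=2, U=1, Y=0, W=2, X=0) weight 1/180
  (Z=2, U=1, Y=0, W=2, X=1) weight 1/135
  (Z=2, U=1, Y=0, W=2, X=2) weight 1/540
  (Z=2, U=1, Y=0, W=2, X=3) weight 1/270
  (Z=2, U=1, Y=1, W=1, X=0) weight 1/180
  (Z=2, U=1, Y=1, W=1, X=1) weight 1/135
  (Z=2, U=1, Y=1, W=1, X=2) weight 1/540
  (Z=2, U=1, Y=1, W=1, X=3) weight 1/270
  (Z=3, U=0, Y=0, W=2, X=0) weight 1/90
  (Z=4, U=1, Y=0, W=2, X=0) weight 2/225
  … 14 more
Group by Z:
  weight(Z=2) = 1/27
  weight(Z=3) = 2/27
  weight(Z=4) = 1/27
Total weight = 1/27 + 2/27 + 1/27 = 4/27
P(Z=2 | obs) = 1/27 / 4/27 = 1/4
P(Z=3 | obs) = 2/27 / 4/27 = 1/2
P(Z=4 | obs) = 1/27 / 4/27 = 1/4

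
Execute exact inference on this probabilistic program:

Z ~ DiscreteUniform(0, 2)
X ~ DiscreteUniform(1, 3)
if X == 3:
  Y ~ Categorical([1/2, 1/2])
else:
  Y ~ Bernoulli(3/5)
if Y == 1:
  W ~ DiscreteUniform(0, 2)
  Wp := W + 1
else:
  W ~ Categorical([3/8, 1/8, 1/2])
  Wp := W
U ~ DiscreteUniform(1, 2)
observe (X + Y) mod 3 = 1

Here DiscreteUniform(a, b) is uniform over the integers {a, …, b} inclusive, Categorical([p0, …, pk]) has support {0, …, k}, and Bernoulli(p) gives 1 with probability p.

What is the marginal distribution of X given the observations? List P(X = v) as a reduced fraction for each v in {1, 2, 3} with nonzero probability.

P(X=1) = 4/9, P(X=3) = 5/9

Enumerate traces; 36 have nonzero weight after conditioning:
  (Z=0, X=1, Y=0, W=0, U=1) weight 1/120
  (Z=0, X=1, Y=0, W=0, U=2) weight 1/120
  (Z=0, X=1, Y=0, W=1, U=1) weight 1/360
  (Z=0, X=1, Y=0, W=1, U=2) weight 1/360
  (Z=0, X=1, Y=0, W=2, U=1) weight 1/90
  (Z=0, X=1, Y=0, W=2, U=2) weight 1/90
  (Z=0, X=3, Y=1, W=0, U=1) weight 1/108
  (Z=0, X=3, Y=1, W=0, U=2) weight 1/108
  … 28 more
Group by X:
  weight(X=1) = 2/15
  weight(X=3) = 1/6
Total weight = 2/15 + 1/6 = 3/10
P(X=1 | obs) = 2/15 / 3/10 = 4/9
P(X=3 | obs) = 1/6 / 3/10 = 5/9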